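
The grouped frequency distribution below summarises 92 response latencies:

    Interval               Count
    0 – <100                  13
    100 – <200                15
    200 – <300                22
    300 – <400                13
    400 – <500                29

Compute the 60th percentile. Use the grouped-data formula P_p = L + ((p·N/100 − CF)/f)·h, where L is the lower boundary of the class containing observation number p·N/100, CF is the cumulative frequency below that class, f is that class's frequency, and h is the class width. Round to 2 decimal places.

N = 92; target position k = 60/100 · 92 = 55.2.
Cumulative frequencies: 13, 28, 50, 63, 92.
Observation 55.2 falls in the class 300 – <400.
L = 300, CF = 50, f = 13, h = 100.
P60 = 300 + ((55.2 − 50)/13)·100 = 300 + 40 = 340.

340.00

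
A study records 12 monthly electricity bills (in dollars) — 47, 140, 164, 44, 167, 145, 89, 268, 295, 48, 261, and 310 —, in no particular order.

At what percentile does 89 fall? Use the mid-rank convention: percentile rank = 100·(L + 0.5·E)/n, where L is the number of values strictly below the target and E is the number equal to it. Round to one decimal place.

29.2

Sorted: 44, 47, 48, 89, 140, 145, 164, 167, 261, 268, 295, 310.
Count below 89: L = 3; count equal: E = 1; n = 12.
Percentile rank = 100·(3 + 0.5·1)/12 = 100·3.5/12 = 29.17.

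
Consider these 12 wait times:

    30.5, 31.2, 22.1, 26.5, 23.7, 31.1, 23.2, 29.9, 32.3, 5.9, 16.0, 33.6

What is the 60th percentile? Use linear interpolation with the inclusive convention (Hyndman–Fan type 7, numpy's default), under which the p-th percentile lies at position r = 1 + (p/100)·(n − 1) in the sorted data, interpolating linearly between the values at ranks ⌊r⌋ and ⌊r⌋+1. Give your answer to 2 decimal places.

30.26

Sorted: 5.9, 16.0, 22.1, 23.2, 23.7, 26.5, 29.9, 30.5, 31.1, 31.2, 32.3, 33.6.
n = 12.
r = 1 + (60/100)·(12 − 1) = 1 + 6.6 = 7.6.
Rank 7 is 29.9 and rank 8 is 30.5.
Interpolate: 29.9 + 0.6·(30.5 − 29.9) = 29.9 + 0.6·0.6 = 30.26.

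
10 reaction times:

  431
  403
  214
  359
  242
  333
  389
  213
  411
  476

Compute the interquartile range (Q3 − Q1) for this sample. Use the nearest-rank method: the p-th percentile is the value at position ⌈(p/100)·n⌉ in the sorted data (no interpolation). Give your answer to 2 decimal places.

169.00

Sorted: 213, 214, 242, 333, 359, 389, 403, 411, 431, 476.
n = 10.
P25: rank ⌈25/100·10⌉ = 3 → 242.
P75: rank ⌈75/100·10⌉ = 8 → 411.
Difference: 411 − 242 = 169.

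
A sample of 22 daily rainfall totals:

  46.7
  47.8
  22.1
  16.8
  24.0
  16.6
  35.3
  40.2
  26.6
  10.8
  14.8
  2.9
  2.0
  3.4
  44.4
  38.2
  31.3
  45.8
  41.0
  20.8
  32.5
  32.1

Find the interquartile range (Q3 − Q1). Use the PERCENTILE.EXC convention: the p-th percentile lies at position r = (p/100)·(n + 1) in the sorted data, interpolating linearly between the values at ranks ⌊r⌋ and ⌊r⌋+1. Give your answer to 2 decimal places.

Sorted: 2.0, 2.9, 3.4, 10.8, 14.8, 16.6, 16.8, 20.8, 22.1, 24.0, 26.6, 31.3, 32.1, 32.5, 35.3, 38.2, 40.2, 41.0, 44.4, 45.8, 46.7, 47.8.
n = 22.
P25: r = 5.75; ranks 5–6 are 14.8, 16.6; interpolating gives 16.15.
P75: r = 17.25; ranks 17–18 are 40.2, 41.0; interpolating gives 40.4.
Difference: 40.4 − 16.15 = 24.25.

24.25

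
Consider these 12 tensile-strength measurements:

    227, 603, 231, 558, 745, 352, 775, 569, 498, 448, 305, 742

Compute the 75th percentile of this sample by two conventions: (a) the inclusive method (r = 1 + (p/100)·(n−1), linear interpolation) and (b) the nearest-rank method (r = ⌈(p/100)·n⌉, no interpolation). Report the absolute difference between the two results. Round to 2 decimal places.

Sorted: 227, 231, 305, 352, 448, 498, 558, 569, 603, 742, 745, 775.
n = 12.
(a) r = 9.25; between ranks 9 (603) and 10 (742): 637.75.
(b) the nearest-rank method: rank 9 → 603.
|637.75 − 603| = 34.75.

34.75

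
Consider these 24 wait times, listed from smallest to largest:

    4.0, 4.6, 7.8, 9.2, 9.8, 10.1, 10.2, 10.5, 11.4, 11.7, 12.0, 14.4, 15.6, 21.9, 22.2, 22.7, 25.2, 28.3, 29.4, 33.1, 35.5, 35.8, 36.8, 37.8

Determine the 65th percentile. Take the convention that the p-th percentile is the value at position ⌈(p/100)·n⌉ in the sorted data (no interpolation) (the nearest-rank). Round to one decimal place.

22.7

n = 24.
Position = ⌈65/100 · 24⌉ = ⌈15.6⌉ = 16.
The value at rank 16 is 22.7.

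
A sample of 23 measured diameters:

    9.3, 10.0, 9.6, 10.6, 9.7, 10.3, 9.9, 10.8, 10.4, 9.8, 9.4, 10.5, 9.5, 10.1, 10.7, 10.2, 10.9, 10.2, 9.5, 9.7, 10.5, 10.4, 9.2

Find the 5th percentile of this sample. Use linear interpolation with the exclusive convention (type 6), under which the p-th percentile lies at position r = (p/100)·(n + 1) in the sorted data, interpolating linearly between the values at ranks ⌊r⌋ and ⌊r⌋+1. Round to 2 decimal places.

Sorted: 9.2, 9.3, 9.4, 9.5, 9.5, 9.6, 9.7, 9.7, 9.8, 9.9, 10.0, 10.1, 10.2, 10.2, 10.3, 10.4, 10.4, 10.5, 10.5, 10.6, 10.7, 10.8, 10.9.
n = 23.
r = (5/100)·(23 + 1) = 1.2.
Rank 1 is 9.2 and rank 2 is 9.3.
Interpolate: 9.2 + 0.2·(9.3 − 9.2) = 9.2 + 0.2·0.1 = 9.22.

9.22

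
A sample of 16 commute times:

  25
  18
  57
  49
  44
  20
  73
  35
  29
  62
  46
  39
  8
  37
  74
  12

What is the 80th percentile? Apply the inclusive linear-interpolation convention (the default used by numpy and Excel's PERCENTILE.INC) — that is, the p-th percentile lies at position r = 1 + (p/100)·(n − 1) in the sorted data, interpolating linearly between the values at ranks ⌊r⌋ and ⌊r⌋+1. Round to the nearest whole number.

Sorted: 8, 12, 18, 20, 25, 29, 35, 37, 39, 44, 46, 49, 57, 62, 73, 74.
n = 16.
r = 1 + (80/100)·(16 − 1) = 1 + 12 = 13.
r is an integer, so P80 is the value at rank 13: 57.

57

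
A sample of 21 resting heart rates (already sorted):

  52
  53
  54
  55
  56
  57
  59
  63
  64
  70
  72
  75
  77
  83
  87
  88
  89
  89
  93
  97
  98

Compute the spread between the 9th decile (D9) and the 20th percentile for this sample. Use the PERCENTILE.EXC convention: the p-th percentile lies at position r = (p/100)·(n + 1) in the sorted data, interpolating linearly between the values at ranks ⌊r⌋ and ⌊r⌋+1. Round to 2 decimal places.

n = 21.
P20: r = 4.4; ranks 4–5 are 55, 56; interpolating gives 55.4.
P90: r = 19.8; ranks 19–20 are 93, 97; interpolating gives 96.2.
Difference: 96.2 − 55.4 = 40.8.

40.80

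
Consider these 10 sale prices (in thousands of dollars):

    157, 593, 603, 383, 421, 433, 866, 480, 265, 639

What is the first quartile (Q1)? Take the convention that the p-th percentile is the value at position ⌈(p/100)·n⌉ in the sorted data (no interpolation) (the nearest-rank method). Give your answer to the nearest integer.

383

Sorted: 157, 265, 383, 421, 433, 480, 593, 603, 639, 866.
n = 10.
Position = ⌈25/100 · 10⌉ = ⌈2.5⌉ = 3.
The value at rank 3 is 383.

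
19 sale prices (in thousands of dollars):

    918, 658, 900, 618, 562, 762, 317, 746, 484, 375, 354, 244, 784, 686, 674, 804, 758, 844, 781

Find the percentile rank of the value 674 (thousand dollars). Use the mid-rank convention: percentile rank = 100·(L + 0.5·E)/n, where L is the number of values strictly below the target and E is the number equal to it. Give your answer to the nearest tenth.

44.7

Sorted: 244, 317, 354, 375, 484, 562, 618, 658, 674, 686, 746, 758, 762, 781, 784, 804, 844, 900, 918.
Count below 674: L = 8; count equal: E = 1; n = 19.
Percentile rank = 100·(8 + 0.5·1)/19 = 100·8.5/19 = 44.74.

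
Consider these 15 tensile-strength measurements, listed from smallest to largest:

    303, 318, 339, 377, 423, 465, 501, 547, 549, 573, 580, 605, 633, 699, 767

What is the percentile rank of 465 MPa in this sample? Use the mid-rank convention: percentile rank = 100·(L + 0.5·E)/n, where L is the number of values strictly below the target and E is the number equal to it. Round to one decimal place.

Count below 465: L = 5; count equal: E = 1; n = 15.
Percentile rank = 100·(5 + 0.5·1)/15 = 100·5.5/15 = 36.67.

36.7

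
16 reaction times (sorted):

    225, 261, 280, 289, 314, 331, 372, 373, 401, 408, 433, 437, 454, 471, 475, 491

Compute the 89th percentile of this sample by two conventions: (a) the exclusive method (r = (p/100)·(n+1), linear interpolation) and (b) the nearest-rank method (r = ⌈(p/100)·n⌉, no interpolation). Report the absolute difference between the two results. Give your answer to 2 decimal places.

2.08

n = 16.
(a) r = 15.13; between ranks 15 (475) and 16 (491): 477.08.
(b) the nearest-rank method: rank 15 → 475.
|477.08 − 475| = 2.08.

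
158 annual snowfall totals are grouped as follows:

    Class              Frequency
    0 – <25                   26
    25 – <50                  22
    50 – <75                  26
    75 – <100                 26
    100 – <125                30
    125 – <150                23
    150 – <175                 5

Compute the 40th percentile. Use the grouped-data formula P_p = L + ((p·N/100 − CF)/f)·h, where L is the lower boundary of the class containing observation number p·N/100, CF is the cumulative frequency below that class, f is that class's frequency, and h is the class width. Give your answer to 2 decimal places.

N = 158; target position k = 40/100 · 158 = 63.2.
Cumulative frequencies: 26, 48, 74, 100, 130, 153, 158.
Observation 63.2 falls in the class 50 – <75.
L = 50, CF = 48, f = 26, h = 25.
P40 = 50 + ((63.2 − 48)/26)·25 = 50 + 14.6154 = 64.6154.

64.62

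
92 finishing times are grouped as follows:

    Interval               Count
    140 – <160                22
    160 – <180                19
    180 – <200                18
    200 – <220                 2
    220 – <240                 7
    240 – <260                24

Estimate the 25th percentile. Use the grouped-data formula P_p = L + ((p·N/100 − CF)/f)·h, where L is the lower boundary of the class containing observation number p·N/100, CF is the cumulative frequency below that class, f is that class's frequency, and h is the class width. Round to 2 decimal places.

N = 92; target position k = 25/100 · 92 = 23.
Cumulative frequencies: 22, 41, 59, 61, 68, 92.
Observation 23 falls in the class 160 – <180.
L = 160, CF = 22, f = 19, h = 20.
P25 = 160 + ((23 − 22)/19)·20 = 160 + 1.05263 = 161.053.

161.05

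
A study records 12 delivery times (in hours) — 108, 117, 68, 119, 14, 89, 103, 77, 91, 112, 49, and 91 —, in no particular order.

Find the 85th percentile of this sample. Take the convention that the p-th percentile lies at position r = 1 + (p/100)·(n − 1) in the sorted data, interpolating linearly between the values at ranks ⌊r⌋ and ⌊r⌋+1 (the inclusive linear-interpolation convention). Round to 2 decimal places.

113.75

Sorted: 14, 49, 68, 77, 89, 91, 91, 103, 108, 112, 117, 119.
n = 12.
r = 1 + (85/100)·(12 − 1) = 1 + 9.35 = 10.35.
Rank 10 is 112 and rank 11 is 117.
Interpolate: 112 + 0.35·(117 − 112) = 112 + 0.35·5 = 113.75.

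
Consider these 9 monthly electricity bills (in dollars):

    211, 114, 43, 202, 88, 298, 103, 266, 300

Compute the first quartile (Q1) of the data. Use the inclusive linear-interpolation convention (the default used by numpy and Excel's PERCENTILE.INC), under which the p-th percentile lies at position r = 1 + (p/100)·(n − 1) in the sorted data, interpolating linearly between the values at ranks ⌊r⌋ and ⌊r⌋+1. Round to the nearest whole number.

103

Sorted: 43, 88, 103, 114, 202, 211, 266, 298, 300.
n = 9.
r = 1 + (25/100)·(9 − 1) = 1 + 2 = 3.
r is an integer, so P25 is the value at rank 3: 103.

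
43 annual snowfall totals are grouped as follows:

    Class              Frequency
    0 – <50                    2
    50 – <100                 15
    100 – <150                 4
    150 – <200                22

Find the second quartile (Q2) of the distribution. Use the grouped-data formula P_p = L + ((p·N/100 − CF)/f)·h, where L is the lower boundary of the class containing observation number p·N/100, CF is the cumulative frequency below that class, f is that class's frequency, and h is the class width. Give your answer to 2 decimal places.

N = 43; target position k = 50/100 · 43 = 21.5.
Cumulative frequencies: 2, 17, 21, 43.
Observation 21.5 falls in the class 150 – <200.
L = 150, CF = 21, f = 22, h = 50.
P50 = 150 + ((21.5 − 21)/22)·50 = 150 + 1.13636 = 151.136.

151.14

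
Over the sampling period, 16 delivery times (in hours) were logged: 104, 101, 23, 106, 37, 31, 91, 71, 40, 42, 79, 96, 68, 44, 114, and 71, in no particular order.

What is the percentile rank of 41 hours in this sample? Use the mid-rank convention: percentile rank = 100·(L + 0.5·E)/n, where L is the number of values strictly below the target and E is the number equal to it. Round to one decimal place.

25.0

Sorted: 23, 31, 37, 40, 42, 44, 68, 71, 71, 79, 91, 96, 101, 104, 106, 114.
Count below 41: L = 4; count equal: E = 0; n = 16.
Percentile rank = 100·(4 + 0.5·0)/16 = 100·4/16 = 25.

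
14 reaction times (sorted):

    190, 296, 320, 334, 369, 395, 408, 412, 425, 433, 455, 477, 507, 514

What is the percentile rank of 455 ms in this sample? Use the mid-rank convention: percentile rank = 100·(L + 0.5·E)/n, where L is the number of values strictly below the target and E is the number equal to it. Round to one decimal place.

75.0

Count below 455: L = 10; count equal: E = 1; n = 14.
Percentile rank = 100·(10 + 0.5·1)/14 = 100·10.5/14 = 75.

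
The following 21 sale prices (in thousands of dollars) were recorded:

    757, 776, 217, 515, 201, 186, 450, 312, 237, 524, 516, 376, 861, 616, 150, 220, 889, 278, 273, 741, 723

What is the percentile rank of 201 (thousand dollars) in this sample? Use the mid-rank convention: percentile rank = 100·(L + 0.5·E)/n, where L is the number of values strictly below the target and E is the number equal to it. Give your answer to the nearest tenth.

11.9

Sorted: 150, 186, 201, 217, 220, 237, 273, 278, 312, 376, 450, 515, 516, 524, 616, 723, 741, 757, 776, 861, 889.
Count below 201: L = 2; count equal: E = 1; n = 21.
Percentile rank = 100·(2 + 0.5·1)/21 = 100·2.5/21 = 11.9.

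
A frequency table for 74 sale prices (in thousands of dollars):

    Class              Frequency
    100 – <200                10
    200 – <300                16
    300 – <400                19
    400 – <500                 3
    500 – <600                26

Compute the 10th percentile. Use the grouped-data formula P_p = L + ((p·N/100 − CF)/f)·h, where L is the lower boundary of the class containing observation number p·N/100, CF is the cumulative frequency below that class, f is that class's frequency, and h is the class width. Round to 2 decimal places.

174.00

N = 74; target position k = 10/100 · 74 = 7.4.
Cumulative frequencies: 10, 26, 45, 48, 74.
Observation 7.4 falls in the class 100 – <200.
L = 100, CF = 0, f = 10, h = 100.
P10 = 100 + ((7.4 − 0)/10)·100 = 100 + 74 = 174.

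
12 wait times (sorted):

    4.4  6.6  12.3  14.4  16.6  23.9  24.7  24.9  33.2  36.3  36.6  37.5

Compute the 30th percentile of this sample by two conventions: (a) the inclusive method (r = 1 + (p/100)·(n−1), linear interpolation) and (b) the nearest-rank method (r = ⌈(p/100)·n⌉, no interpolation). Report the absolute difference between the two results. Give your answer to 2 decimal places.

n = 12.
(a) r = 4.3; between ranks 4 (14.4) and 5 (16.6): 15.06.
(b) the nearest-rank method: rank 4 → 14.4.
|15.06 − 14.4| = 0.66.

0.66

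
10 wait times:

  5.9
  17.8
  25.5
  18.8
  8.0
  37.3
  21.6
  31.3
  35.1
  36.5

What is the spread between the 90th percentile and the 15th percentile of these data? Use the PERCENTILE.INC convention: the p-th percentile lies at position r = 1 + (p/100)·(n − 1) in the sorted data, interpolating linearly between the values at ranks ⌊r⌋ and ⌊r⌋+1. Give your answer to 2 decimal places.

Sorted: 5.9, 8.0, 17.8, 18.8, 21.6, 25.5, 31.3, 35.1, 36.5, 37.3.
n = 10.
P15: r = 2.35; ranks 2–3 are 8.0, 17.8; interpolating gives 11.43.
P90: r = 9.1; ranks 9–10 are 36.5, 37.3; interpolating gives 36.58.
Difference: 36.58 − 11.43 = 25.15.

25.15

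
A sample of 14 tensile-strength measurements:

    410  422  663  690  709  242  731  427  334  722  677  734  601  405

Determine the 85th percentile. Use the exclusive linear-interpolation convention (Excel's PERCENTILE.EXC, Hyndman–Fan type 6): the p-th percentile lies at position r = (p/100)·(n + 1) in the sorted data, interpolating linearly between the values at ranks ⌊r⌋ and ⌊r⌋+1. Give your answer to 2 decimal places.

728.75

Sorted: 242, 334, 405, 410, 422, 427, 601, 663, 677, 690, 709, 722, 731, 734.
n = 14.
r = (85/100)·(14 + 1) = 12.75.
Rank 12 is 722 and rank 13 is 731.
Interpolate: 722 + 0.75·(731 − 722) = 722 + 0.75·9 = 728.75.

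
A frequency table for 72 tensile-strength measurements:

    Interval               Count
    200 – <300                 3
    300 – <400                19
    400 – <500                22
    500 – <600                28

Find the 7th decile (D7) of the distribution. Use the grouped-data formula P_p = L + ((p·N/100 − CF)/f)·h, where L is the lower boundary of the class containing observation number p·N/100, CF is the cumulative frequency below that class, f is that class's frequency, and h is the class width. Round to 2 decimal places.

N = 72; target position k = 70/100 · 72 = 50.4.
Cumulative frequencies: 3, 22, 44, 72.
Observation 50.4 falls in the class 500 – <600.
L = 500, CF = 44, f = 28, h = 100.
P70 = 500 + ((50.4 − 44)/28)·100 = 500 + 22.8571 = 522.857.

522.86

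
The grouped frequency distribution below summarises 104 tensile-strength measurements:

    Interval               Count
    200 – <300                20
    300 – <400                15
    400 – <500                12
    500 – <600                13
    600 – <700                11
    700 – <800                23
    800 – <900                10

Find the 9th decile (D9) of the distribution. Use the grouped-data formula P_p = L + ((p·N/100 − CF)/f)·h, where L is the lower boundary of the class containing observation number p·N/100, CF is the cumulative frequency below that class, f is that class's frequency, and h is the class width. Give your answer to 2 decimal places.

798.26

N = 104; target position k = 90/100 · 104 = 93.6.
Cumulative frequencies: 20, 35, 47, 60, 71, 94, 104.
Observation 93.6 falls in the class 700 – <800.
L = 700, CF = 71, f = 23, h = 100.
P90 = 700 + ((93.6 − 71)/23)·100 = 700 + 98.2609 = 798.261.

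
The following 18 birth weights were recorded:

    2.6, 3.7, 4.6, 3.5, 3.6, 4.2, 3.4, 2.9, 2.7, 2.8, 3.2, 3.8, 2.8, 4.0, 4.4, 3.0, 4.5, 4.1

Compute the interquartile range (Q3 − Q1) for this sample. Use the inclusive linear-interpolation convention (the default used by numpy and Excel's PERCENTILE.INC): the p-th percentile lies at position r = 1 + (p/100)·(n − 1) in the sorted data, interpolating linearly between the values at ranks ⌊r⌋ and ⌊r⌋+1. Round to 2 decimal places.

1.15

Sorted: 2.6, 2.7, 2.8, 2.8, 2.9, 3.0, 3.2, 3.4, 3.5, 3.6, 3.7, 3.8, 4.0, 4.1, 4.2, 4.4, 4.5, 4.6.
n = 18.
P25: r = 5.25; ranks 5–6 are 2.9, 3.0; interpolating gives 2.925.
P75: r = 13.75; ranks 13–14 are 4.0, 4.1; interpolating gives 4.075.
Difference: 4.075 − 2.925 = 1.15.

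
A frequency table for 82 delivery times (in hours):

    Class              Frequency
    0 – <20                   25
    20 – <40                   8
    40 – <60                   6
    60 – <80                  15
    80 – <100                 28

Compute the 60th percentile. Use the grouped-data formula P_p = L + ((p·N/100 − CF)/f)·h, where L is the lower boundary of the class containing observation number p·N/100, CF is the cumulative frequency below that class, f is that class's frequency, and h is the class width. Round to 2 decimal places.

73.60

N = 82; target position k = 60/100 · 82 = 49.2.
Cumulative frequencies: 25, 33, 39, 54, 82.
Observation 49.2 falls in the class 60 – <80.
L = 60, CF = 39, f = 15, h = 20.
P60 = 60 + ((49.2 − 39)/15)·20 = 60 + 13.6 = 73.6.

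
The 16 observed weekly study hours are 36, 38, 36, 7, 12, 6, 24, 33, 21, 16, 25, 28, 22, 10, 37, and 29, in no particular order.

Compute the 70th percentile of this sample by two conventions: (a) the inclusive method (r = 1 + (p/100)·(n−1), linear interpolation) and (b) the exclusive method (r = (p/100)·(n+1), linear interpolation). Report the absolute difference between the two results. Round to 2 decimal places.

1.60

Sorted: 6, 7, 10, 12, 16, 21, 22, 24, 25, 28, 29, 33, 36, 36, 37, 38.
n = 16.
(a) r = 11.5; between ranks 11 (29) and 12 (33): 31.
(b) r = 11.9; between ranks 11 (29) and 12 (33): 32.6.
|31 − 32.6| = 1.6.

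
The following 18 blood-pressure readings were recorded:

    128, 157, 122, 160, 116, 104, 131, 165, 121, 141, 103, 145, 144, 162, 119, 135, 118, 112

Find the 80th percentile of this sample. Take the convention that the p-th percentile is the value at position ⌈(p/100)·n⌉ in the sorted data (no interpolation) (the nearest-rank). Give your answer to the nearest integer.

Sorted: 103, 104, 112, 116, 118, 119, 121, 122, 128, 131, 135, 141, 144, 145, 157, 160, 162, 165.
n = 18.
Position = ⌈80/100 · 18⌉ = ⌈14.4⌉ = 15.
The value at rank 15 is 157.

157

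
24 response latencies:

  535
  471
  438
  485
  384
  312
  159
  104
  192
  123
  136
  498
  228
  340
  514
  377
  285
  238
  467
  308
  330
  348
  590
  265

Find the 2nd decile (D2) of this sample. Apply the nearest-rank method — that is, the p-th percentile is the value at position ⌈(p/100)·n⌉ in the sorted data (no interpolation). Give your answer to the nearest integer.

192

Sorted: 104, 123, 136, 159, 192, 228, 238, 265, 285, 308, 312, 330, 340, 348, 377, 384, 438, 467, 471, 485, 498, 514, 535, 590.
n = 24.
Position = ⌈20/100 · 24⌉ = ⌈4.8⌉ = 5.
The value at rank 5 is 192.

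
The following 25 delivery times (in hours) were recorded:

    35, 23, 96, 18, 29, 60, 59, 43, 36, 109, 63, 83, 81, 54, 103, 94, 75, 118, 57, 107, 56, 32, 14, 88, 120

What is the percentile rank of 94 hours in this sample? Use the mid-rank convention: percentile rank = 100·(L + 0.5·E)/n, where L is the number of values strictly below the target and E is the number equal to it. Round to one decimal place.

74.0

Sorted: 14, 18, 23, 29, 32, 35, 36, 43, 54, 56, 57, 59, 60, 63, 75, 81, 83, 88, 94, 96, 103, 107, 109, 118, 120.
Count below 94: L = 18; count equal: E = 1; n = 25.
Percentile rank = 100·(18 + 0.5·1)/25 = 100·18.5/25 = 74.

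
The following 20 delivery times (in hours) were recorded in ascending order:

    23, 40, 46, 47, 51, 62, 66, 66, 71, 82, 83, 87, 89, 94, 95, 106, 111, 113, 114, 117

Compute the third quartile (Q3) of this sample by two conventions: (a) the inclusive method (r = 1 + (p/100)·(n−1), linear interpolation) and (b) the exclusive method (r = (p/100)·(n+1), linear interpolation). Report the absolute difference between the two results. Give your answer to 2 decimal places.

n = 20.
(a) r = 15.25; between ranks 15 (95) and 16 (106): 97.75.
(b) r = 15.75; between ranks 15 (95) and 16 (106): 103.25.
|97.75 − 103.25| = 5.5.

5.50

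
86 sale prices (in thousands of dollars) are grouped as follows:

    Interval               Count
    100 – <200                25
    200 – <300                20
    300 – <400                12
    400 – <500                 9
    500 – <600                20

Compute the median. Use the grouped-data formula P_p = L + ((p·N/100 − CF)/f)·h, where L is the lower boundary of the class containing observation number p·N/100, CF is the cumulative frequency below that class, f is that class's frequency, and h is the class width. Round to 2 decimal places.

290.00

N = 86; target position k = 50/100 · 86 = 43.
Cumulative frequencies: 25, 45, 57, 66, 86.
Observation 43 falls in the class 200 – <300.
L = 200, CF = 25, f = 20, h = 100.
P50 = 200 + ((43 − 25)/20)·100 = 200 + 90 = 290.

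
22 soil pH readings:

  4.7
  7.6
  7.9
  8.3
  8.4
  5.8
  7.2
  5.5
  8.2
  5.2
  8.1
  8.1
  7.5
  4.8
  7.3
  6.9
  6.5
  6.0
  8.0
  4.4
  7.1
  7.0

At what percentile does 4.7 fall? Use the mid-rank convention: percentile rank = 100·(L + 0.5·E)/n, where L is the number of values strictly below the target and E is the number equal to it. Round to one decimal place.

Sorted: 4.4, 4.7, 4.8, 5.2, 5.5, 5.8, 6.0, 6.5, 6.9, 7.0, 7.1, 7.2, 7.3, 7.5, 7.6, 7.9, 8.0, 8.1, 8.1, 8.2, 8.3, 8.4.
Count below 4.7: L = 1; count equal: E = 1; n = 22.
Percentile rank = 100·(1 + 0.5·1)/22 = 100·1.5/22 = 6.818.

6.8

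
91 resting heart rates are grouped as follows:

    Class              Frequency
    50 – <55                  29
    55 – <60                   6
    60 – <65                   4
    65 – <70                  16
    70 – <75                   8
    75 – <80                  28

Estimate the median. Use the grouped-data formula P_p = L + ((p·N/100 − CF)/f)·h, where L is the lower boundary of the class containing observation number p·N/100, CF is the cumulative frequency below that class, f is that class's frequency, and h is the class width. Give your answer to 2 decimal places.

N = 91; target position k = 50/100 · 91 = 45.5.
Cumulative frequencies: 29, 35, 39, 55, 63, 91.
Observation 45.5 falls in the class 65 – <70.
L = 65, CF = 39, f = 16, h = 5.
P50 = 65 + ((45.5 − 39)/16)·5 = 65 + 2.03125 = 67.0312.

67.03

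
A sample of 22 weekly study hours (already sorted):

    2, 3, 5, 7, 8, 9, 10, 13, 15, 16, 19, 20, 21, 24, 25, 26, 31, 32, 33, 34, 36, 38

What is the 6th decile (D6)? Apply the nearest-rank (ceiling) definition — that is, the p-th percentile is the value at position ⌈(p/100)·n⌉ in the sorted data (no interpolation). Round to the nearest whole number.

24

n = 22.
Position = ⌈60/100 · 22⌉ = ⌈13.2⌉ = 14.
The value at rank 14 is 24.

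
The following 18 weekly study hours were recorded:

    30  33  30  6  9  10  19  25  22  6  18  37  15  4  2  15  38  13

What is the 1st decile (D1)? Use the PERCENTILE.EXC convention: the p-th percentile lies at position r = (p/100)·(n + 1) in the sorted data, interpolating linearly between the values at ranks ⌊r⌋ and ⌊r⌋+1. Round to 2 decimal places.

3.80

Sorted: 2, 4, 6, 6, 9, 10, 13, 15, 15, 18, 19, 22, 25, 30, 30, 33, 37, 38.
n = 18.
r = (10/100)·(18 + 1) = 1.9.
Rank 1 is 2 and rank 2 is 4.
Interpolate: 2 + 0.9·(4 − 2) = 2 + 0.9·2 = 3.8.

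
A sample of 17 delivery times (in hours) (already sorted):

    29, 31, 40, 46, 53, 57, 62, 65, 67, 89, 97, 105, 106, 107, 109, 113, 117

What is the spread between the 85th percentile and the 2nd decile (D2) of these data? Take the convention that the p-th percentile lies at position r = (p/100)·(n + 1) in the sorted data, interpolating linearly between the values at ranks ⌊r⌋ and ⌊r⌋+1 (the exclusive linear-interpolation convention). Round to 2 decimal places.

66.60

n = 17.
P20: r = 3.6; ranks 3–4 are 40, 46; interpolating gives 43.6.
P85: r = 15.3; ranks 15–16 are 109, 113; interpolating gives 110.2.
Difference: 110.2 − 43.6 = 66.6.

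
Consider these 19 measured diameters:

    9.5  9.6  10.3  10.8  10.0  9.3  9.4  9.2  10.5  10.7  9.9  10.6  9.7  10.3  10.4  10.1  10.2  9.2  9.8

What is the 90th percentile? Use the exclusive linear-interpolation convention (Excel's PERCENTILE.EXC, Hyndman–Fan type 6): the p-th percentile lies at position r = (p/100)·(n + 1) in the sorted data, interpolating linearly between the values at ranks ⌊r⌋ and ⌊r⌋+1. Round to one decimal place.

10.7

Sorted: 9.2, 9.2, 9.3, 9.4, 9.5, 9.6, 9.7, 9.8, 9.9, 10.0, 10.1, 10.2, 10.3, 10.3, 10.4, 10.5, 10.6, 10.7, 10.8.
n = 19.
r = (90/100)·(19 + 1) = 18.
r is an integer, so P90 is the value at rank 18: 10.7.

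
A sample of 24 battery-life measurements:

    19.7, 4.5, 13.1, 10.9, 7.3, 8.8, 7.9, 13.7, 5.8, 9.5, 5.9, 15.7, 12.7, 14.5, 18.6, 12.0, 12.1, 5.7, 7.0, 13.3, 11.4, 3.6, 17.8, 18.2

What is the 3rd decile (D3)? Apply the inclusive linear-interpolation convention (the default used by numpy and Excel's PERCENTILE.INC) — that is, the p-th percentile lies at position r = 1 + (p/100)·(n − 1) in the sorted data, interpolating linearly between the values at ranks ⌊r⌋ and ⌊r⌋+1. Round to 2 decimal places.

Sorted: 3.6, 4.5, 5.7, 5.8, 5.9, 7.0, 7.3, 7.9, 8.8, 9.5, 10.9, 11.4, 12.0, 12.1, 12.7, 13.1, 13.3, 13.7, 14.5, 15.7, 17.8, 18.2, 18.6, 19.7.
n = 24.
r = 1 + (30/100)·(24 − 1) = 1 + 6.9 = 7.9.
Rank 7 is 7.3 and rank 8 is 7.9.
Interpolate: 7.3 + 0.9·(7.9 − 7.3) = 7.3 + 0.9·0.6 = 7.84.

7.84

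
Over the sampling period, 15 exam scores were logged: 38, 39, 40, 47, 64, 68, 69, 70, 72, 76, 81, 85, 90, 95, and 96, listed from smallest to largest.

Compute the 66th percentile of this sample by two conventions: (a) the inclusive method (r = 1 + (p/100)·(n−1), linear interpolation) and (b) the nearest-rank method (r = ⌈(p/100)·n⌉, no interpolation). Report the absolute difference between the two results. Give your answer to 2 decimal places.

1.20

n = 15.
(a) r = 10.24; between ranks 10 (76) and 11 (81): 77.2.
(b) the nearest-rank method: rank 10 → 76.
|77.2 − 76| = 1.2.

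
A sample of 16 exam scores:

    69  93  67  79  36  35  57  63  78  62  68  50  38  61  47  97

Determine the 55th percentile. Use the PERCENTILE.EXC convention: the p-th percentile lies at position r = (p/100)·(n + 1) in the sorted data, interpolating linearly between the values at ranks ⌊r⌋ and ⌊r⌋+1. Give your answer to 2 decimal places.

Sorted: 35, 36, 38, 47, 50, 57, 61, 62, 63, 67, 68, 69, 78, 79, 93, 97.
n = 16.
r = (55/100)·(16 + 1) = 9.35.
Rank 9 is 63 and rank 10 is 67.
Interpolate: 63 + 0.35·(67 − 63) = 63 + 0.35·4 = 64.4.

64.40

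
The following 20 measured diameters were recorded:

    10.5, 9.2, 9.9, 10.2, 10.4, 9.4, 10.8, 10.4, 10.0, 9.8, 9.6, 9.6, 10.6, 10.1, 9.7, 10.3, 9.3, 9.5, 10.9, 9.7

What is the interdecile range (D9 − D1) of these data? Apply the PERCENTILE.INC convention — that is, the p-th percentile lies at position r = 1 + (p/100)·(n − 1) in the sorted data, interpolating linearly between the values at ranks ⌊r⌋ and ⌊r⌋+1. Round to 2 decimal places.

1.23

Sorted: 9.2, 9.3, 9.4, 9.5, 9.6, 9.6, 9.7, 9.7, 9.8, 9.9, 10.0, 10.1, 10.2, 10.3, 10.4, 10.4, 10.5, 10.6, 10.8, 10.9.
n = 20.
P10: r = 2.9; ranks 2–3 are 9.3, 9.4; interpolating gives 9.39.
P90: r = 18.1; ranks 18–19 are 10.6, 10.8; interpolating gives 10.62.
Difference: 10.62 − 9.39 = 1.23.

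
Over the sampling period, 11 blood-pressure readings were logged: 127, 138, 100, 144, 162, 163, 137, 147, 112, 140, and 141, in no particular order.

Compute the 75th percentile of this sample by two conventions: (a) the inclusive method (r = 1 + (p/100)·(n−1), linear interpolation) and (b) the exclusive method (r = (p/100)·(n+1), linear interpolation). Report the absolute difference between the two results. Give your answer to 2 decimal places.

Sorted: 100, 112, 127, 137, 138, 140, 141, 144, 147, 162, 163.
n = 11.
(a) r = 8.5; between ranks 8 (144) and 9 (147): 145.5.
(b) r = 9 → value at rank 9 = 147.
|145.5 − 147| = 1.5.

1.50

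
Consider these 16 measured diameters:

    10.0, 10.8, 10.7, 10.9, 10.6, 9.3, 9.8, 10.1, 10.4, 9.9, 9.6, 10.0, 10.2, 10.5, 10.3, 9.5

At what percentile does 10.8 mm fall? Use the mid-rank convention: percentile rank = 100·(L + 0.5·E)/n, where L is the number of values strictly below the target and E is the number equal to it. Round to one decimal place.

90.6

Sorted: 9.3, 9.5, 9.6, 9.8, 9.9, 10.0, 10.0, 10.1, 10.2, 10.3, 10.4, 10.5, 10.6, 10.7, 10.8, 10.9.
Count below 10.8: L = 14; count equal: E = 1; n = 16.
Percentile rank = 100·(14 + 0.5·1)/16 = 100·14.5/16 = 90.62.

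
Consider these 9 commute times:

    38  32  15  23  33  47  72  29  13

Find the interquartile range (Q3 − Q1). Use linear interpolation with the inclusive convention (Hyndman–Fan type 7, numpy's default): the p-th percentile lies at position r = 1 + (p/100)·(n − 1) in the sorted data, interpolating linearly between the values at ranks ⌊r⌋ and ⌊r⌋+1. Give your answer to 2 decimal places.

15.00

Sorted: 13, 15, 23, 29, 32, 33, 38, 47, 72.
n = 9.
P25: r = 3 (integer) → 23.
P75: r = 7 (integer) → 38.
Difference: 38 − 23 = 15.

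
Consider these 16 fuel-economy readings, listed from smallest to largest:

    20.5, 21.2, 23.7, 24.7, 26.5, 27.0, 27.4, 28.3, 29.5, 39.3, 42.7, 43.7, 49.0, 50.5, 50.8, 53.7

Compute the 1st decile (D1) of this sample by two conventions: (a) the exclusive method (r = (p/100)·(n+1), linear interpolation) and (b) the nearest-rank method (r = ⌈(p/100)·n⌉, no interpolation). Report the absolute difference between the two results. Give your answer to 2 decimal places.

n = 16.
(a) r = 1.7; between ranks 1 (20.5) and 2 (21.2): 20.99.
(b) the nearest-rank method: rank 2 → 21.2.
|20.99 − 21.2| = 0.21.

0.21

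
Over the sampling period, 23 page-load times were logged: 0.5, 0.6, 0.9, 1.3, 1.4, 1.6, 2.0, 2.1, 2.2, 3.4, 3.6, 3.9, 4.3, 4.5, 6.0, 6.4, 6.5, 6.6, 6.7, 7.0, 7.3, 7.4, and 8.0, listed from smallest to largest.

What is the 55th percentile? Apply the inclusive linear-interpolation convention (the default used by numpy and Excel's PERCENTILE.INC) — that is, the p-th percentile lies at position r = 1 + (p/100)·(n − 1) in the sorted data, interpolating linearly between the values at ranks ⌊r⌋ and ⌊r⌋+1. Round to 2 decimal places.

n = 23.
r = 1 + (55/100)·(23 − 1) = 1 + 12.1 = 13.1.
Rank 13 is 4.3 and rank 14 is 4.5.
Interpolate: 4.3 + 0.1·(4.5 − 4.3) = 4.3 + 0.1·0.2 = 4.32.

4.32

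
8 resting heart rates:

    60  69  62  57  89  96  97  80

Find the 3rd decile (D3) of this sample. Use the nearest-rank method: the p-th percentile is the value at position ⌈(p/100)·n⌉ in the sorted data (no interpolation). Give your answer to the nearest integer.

62

Sorted: 57, 60, 62, 69, 80, 89, 96, 97.
n = 8.
Position = ⌈30/100 · 8⌉ = ⌈2.4⌉ = 3.
The value at rank 3 is 62.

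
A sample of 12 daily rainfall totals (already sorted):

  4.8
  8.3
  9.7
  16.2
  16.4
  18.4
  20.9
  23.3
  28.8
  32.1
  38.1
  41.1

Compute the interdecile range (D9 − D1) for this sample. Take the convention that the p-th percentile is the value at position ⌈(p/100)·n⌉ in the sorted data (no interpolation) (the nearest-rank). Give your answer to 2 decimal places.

29.80

n = 12.
P10: rank ⌈10/100·12⌉ = 2 → 8.3.
P90: rank ⌈90/100·12⌉ = 11 → 38.1.
Difference: 38.1 − 8.3 = 29.8.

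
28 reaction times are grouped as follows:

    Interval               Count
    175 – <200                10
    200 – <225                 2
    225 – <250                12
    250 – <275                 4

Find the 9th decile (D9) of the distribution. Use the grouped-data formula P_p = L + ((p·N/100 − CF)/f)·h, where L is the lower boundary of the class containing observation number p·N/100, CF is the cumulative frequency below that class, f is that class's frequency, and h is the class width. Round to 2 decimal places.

N = 28; target position k = 90/100 · 28 = 25.2.
Cumulative frequencies: 10, 12, 24, 28.
Observation 25.2 falls in the class 250 – <275.
L = 250, CF = 24, f = 4, h = 25.
P90 = 250 + ((25.2 − 24)/4)·25 = 250 + 7.5 = 257.5.

257.50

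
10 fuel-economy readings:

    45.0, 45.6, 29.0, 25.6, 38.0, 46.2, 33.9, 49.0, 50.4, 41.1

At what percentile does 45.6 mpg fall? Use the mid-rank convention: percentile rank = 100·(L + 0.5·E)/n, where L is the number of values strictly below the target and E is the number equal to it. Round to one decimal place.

65.0

Sorted: 25.6, 29.0, 33.9, 38.0, 41.1, 45.0, 45.6, 46.2, 49.0, 50.4.
Count below 45.6: L = 6; count equal: E = 1; n = 10.
Percentile rank = 100·(6 + 0.5·1)/10 = 100·6.5/10 = 65.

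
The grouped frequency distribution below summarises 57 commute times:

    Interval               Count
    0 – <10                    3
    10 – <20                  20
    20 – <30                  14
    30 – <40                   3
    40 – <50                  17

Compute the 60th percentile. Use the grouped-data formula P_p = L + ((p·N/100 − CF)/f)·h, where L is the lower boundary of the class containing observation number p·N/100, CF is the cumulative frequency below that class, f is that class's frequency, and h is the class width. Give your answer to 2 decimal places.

28.00

N = 57; target position k = 60/100 · 57 = 34.2.
Cumulative frequencies: 3, 23, 37, 40, 57.
Observation 34.2 falls in the class 20 – <30.
L = 20, CF = 23, f = 14, h = 10.
P60 = 20 + ((34.2 − 23)/14)·10 = 20 + 8 = 28.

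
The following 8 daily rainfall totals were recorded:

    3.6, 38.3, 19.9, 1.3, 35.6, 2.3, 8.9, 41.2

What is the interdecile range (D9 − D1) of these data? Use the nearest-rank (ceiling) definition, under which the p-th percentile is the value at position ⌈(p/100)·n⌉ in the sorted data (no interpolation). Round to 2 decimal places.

Sorted: 1.3, 2.3, 3.6, 8.9, 19.9, 35.6, 38.3, 41.2.
n = 8.
P10: rank ⌈10/100·8⌉ = 1 → 1.3.
P90: rank ⌈90/100·8⌉ = 8 → 41.2.
Difference: 41.2 − 1.3 = 39.9.

39.90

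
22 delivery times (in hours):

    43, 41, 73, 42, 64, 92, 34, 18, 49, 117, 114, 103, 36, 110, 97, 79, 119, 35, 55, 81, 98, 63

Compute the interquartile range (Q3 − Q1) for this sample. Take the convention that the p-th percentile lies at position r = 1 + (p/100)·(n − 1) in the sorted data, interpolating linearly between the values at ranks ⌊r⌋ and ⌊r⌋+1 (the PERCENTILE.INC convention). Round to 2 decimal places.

Sorted: 18, 34, 35, 36, 41, 42, 43, 49, 55, 63, 64, 73, 79, 81, 92, 97, 98, 103, 110, 114, 117, 119.
n = 22.
P25: r = 6.25; ranks 6–7 are 42, 43; interpolating gives 42.25.
P75: r = 16.75; ranks 16–17 are 97, 98; interpolating gives 97.75.
Difference: 97.75 − 42.25 = 55.5.

55.50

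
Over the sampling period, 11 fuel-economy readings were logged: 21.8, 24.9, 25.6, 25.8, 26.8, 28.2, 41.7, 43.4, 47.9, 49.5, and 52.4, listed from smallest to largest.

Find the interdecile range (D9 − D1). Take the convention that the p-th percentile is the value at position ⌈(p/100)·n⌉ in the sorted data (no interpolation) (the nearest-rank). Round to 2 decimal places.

n = 11.
P10: rank ⌈10/100·11⌉ = 2 → 24.9.
P90: rank ⌈90/100·11⌉ = 10 → 49.5.
Difference: 49.5 − 24.9 = 24.6.

24.60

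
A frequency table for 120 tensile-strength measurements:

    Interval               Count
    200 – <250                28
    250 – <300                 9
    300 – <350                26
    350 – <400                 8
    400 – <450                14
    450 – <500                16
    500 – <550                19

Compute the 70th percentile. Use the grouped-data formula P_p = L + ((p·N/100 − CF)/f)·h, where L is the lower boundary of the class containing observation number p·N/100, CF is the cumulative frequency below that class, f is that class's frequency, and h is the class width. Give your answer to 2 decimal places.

N = 120; target position k = 70/100 · 120 = 84.
Cumulative frequencies: 28, 37, 63, 71, 85, 101, 120.
Observation 84 falls in the class 400 – <450.
L = 400, CF = 71, f = 14, h = 50.
P70 = 400 + ((84 − 71)/14)·50 = 400 + 46.4286 = 446.429.

446.43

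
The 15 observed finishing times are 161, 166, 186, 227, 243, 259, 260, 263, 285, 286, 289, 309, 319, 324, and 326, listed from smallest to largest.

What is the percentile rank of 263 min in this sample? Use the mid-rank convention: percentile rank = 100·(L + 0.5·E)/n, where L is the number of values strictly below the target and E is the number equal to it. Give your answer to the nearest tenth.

50.0

Count below 263: L = 7; count equal: E = 1; n = 15.
Percentile rank = 100·(7 + 0.5·1)/15 = 100·7.5/15 = 50.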